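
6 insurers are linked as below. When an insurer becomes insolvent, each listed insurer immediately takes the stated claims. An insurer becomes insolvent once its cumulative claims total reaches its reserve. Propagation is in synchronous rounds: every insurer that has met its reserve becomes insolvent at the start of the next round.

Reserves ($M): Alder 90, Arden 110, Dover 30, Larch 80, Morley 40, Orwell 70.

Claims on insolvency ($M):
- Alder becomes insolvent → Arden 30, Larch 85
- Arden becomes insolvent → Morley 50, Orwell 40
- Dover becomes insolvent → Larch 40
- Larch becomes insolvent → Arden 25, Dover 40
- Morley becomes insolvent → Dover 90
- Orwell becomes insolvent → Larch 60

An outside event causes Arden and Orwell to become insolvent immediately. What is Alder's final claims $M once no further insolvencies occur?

Round 1 — Arden, Orwell become insolvent (initial).
  Larch: +60 → 60 < 80
  Morley: +50 → 50 ≥ 40
Round 2 — Morley becomes insolvent.
  Dover: +90 → 90 ≥ 30
Round 3 — Dover becomes insolvent.
  Larch: +40 → 100 ≥ 80
Round 4 — Larch becomes insolvent.
No further insolvencies.

0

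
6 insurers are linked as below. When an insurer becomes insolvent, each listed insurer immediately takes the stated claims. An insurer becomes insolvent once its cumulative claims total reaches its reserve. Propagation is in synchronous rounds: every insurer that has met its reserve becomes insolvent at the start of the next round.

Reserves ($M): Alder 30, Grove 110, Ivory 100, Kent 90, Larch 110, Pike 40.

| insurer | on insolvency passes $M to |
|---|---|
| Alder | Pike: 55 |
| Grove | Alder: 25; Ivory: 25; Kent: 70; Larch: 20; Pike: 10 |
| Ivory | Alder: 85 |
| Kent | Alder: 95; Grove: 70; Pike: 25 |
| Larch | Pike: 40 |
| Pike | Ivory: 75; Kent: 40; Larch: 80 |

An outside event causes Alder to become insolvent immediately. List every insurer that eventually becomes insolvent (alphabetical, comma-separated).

Alder, Pike

Round 1 — Alder becomes insolvent (initial).
  Pike: +55 → 55 ≥ 40
Round 2 — Pike becomes insolvent.
  Ivory: +75 → 75 < 100
  Kent: +40 → 40 < 90
  Larch: +80 → 80 < 110
No further insolvencies.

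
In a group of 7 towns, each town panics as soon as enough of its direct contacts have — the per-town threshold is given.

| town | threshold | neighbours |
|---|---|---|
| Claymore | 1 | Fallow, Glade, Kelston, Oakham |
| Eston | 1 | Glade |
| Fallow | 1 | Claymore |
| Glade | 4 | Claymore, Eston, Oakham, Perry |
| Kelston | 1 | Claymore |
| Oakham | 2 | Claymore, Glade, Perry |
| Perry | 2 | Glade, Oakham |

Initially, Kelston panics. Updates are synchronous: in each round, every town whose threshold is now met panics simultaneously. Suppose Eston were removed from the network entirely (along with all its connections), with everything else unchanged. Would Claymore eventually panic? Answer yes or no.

With Eston removed:
Round 1 — Kelston panics (initial).
Round 2 — checking thresholds:
  Claymore: 1 of 4 neighbours ≥ 1, panics.
Round 3 — checking thresholds:
  Fallow: 1 of 1 neighbours ≥ 1, panics.
  Glade: 1 of 3 neighbours < 4, below threshold.
  Oakham: 1 of 3 neighbours < 2, below threshold.
Round 4 — no new panics; cascade stops.

yes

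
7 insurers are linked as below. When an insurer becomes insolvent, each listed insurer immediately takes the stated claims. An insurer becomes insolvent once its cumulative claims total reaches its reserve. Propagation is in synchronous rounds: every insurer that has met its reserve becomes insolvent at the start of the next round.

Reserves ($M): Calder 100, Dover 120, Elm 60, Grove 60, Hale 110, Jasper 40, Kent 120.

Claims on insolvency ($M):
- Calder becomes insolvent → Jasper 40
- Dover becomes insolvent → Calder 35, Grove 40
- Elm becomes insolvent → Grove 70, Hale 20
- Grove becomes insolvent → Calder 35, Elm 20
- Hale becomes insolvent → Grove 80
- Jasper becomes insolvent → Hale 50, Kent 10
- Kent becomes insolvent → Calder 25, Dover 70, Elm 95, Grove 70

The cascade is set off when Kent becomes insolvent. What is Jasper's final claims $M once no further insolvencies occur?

0

Round 1 — Kent becomes insolvent (initial).
  Calder: +25 → 25 < 100
  Dover: +70 → 70 < 120
  Elm: +95 → 95 ≥ 60
  Grove: +70 → 70 ≥ 60
Round 2 — Elm, Grove become insolvent.
  Calder: +35 → 60 < 100
  Hale: +20 → 20 < 110
No further insolvencies.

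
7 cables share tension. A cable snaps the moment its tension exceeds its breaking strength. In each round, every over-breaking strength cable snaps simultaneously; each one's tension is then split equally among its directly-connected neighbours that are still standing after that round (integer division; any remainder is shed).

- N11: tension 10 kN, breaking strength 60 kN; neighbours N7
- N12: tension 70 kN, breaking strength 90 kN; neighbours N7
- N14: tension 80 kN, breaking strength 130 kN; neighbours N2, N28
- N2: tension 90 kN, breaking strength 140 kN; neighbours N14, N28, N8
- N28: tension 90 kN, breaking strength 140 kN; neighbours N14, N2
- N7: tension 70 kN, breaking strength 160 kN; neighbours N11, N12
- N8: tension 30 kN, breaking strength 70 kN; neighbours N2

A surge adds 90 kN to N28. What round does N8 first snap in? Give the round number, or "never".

Round 1 — N28 at 180 > 140. N28 snaps.
  N28 sheds 180 kN to N14, N2: 90 each.
    N14: 80+90 = 170 > 130
    N2: 90+90 = 180 > 140
Round 2 — N14, N2 snap.
  N14 sheds 170 kN: no online neighbours, lost.
  N2 sheds 180 kN to N8: 180 each.
    N8: 30+180 = 210 > 70
Round 3 — N8 snaps.
  N8 sheds 210 kN: no online neighbours, lost.
No further breaks.

3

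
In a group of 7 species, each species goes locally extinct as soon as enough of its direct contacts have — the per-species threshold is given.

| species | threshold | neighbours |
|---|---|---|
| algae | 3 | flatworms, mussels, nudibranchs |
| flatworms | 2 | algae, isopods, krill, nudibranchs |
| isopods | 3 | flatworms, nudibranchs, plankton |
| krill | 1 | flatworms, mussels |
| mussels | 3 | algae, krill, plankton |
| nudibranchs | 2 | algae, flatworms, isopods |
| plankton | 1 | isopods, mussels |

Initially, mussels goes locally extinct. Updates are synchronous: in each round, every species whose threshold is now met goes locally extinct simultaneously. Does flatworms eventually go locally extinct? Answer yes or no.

no

Round 1 — mussels goes locally extinct (initial).
Round 2 — checking thresholds:
  algae: 1 of 3 neighbours < 3, not yet.
  krill: 1 of 2 neighbours ≥ 1, goes locally extinct.
  plankton: 1 of 2 neighbours ≥ 1, goes locally extinct.
Round 3 — no new extinctions; cascade stops.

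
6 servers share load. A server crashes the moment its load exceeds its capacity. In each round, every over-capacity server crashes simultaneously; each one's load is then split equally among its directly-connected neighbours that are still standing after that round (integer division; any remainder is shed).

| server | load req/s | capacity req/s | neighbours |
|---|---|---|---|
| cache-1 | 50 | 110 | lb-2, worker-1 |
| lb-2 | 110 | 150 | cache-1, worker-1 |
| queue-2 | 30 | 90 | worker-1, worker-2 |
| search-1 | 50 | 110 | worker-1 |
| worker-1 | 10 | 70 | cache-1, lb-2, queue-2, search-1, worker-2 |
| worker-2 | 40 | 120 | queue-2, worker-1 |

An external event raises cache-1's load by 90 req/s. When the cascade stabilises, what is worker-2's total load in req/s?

66

Round 1 — cache-1 at 140 > 110. cache-1 crashes.
  cache-1 sheds 140 req/s to lb-2, worker-1: 70 each.
    lb-2: 110+70 = 180 > 150
    worker-1: 10+70 = 80 > 70
Round 2 — lb-2, worker-1 crash.
  lb-2 sheds 180 req/s: no online neighbours, lost.
  worker-1 sheds 80 req/s to queue-2, search-1, worker-2: 26 each (2 lost).
    queue-2: 30+26 = 56 ≤ 90
    search-1: 50+26 = 76 ≤ 110
    worker-2: 40+26 = 66 ≤ 120
No further crashes.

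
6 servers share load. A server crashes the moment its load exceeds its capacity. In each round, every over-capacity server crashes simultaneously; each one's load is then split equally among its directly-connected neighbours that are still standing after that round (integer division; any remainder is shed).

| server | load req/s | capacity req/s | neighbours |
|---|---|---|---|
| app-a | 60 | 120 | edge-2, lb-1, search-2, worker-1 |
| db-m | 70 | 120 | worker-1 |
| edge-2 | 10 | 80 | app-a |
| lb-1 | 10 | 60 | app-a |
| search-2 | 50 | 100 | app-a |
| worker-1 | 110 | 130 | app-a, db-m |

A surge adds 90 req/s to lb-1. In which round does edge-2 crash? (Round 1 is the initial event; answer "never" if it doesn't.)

never

Round 1 — lb-1 at 100 > 60. lb-1 crashes.
  lb-1 sheds 100 req/s to app-a: 100 each.
    app-a: 60+100 = 160 > 120
Round 2 — app-a crashes.
  app-a sheds 160 req/s to edge-2, search-2, worker-1: 53 each (1 lost).
    edge-2: 10+53 = 63 ≤ 80
    search-2: 50+53 = 103 > 100
    worker-1: 110+53 = 163 > 130
Round 3 — search-2, worker-1 crash.
  search-2 sheds 103 req/s: no online neighbours, lost.
  worker-1 sheds 163 req/s to db-m: 163 each.
    db-m: 70+163 = 233 > 120
Round 4 — db-m crashes.
  db-m sheds 233 req/s: no online neighbours, lost.
No further crashes.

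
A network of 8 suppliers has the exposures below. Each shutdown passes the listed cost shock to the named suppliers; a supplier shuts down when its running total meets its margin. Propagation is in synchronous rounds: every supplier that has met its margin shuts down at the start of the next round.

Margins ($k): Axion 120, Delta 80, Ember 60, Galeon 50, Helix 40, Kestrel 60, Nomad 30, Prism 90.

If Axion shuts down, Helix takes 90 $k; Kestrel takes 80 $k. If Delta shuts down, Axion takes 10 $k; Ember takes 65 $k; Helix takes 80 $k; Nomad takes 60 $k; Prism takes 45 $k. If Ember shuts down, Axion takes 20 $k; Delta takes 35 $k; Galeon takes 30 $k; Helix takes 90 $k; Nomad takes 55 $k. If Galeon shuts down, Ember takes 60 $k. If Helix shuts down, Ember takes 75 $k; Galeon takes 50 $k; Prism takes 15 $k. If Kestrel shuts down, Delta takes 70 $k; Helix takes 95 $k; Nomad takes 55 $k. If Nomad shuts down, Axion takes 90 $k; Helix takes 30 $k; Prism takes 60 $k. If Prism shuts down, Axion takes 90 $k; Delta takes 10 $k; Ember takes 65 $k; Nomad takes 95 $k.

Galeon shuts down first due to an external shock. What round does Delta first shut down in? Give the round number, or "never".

never

Round 1 — Galeon shuts down (initial).
  Ember: +60 → 60 ≥ 60
Round 2 — Ember shuts down.
  Axion: +20 → 20 < 120
  Delta: +35 → 35 < 80
  Helix: +90 → 90 ≥ 40
  Nomad: +55 → 55 ≥ 30
Round 3 — Helix, Nomad shut down.
  Axion: +90 → 110 < 120
  Prism: +15+60 → 75 < 90
No further shutdowns.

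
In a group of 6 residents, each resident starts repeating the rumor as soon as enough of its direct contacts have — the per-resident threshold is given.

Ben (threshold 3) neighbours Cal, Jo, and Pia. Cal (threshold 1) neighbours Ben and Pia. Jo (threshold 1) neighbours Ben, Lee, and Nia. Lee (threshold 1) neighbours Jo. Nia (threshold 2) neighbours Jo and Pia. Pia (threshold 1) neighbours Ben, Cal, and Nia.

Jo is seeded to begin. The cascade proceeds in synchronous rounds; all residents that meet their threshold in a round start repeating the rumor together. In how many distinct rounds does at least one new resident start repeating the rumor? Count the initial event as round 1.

Round 1 — Jo starts repeating the rumor (initial).
Round 2 — checking thresholds:
  Ben: 1 of 3 neighbours < 3, not yet.
  Lee: 1 of 1 neighbours ≥ 1, starts repeating the rumor.
  Nia: 1 of 2 neighbours < 2, not yet.
Round 3 — no new spreads; cascade stops.

2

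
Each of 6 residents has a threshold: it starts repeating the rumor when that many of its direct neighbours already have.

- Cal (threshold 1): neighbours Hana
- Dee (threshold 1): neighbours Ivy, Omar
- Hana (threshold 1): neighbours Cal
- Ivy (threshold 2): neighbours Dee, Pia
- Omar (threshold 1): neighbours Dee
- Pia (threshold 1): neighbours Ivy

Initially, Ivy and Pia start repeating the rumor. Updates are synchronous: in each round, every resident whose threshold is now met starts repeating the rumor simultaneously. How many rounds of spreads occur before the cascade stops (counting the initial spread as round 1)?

3

Round 1 — Ivy, Pia start repeating the rumor (initial).
Round 2 — checking thresholds:
  Dee: 1 of 2 neighbours ≥ 1, starts repeating the rumor.
Round 3 — checking thresholds:
  Omar: 1 of 1 neighbours ≥ 1, starts repeating the rumor.
Round 4 — no new spreads; cascade stops.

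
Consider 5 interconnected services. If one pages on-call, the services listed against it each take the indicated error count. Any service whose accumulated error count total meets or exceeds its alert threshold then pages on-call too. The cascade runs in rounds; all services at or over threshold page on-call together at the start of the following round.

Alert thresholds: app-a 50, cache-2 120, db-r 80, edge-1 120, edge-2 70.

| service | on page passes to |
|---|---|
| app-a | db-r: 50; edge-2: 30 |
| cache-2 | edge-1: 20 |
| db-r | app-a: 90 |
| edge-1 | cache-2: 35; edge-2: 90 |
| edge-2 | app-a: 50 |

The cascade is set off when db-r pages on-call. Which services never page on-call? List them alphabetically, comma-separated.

cache-2, edge-1, edge-2

Round 1 — db-r pages on-call (initial).
  app-a: +90 → 90 ≥ 50
Round 2 — app-a pages on-call.
  edge-2: +30 → 30 < 70
No further pages.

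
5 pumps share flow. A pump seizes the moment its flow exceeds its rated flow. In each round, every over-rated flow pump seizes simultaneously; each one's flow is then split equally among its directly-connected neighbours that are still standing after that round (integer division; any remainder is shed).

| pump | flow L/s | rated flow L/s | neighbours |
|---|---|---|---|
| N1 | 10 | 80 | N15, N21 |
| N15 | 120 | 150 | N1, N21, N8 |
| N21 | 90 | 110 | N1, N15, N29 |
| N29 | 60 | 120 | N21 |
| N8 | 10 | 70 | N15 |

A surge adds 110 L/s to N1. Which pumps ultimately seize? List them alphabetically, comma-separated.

Round 1 — N1 at 120 > 80. N1 seizes.
  N1 sheds 120 L/s to N15, N21: 60 each.
    N15: 120+60 = 180 > 150
    N21: 90+60 = 150 > 110
Round 2 — N15, N21 seize.
  N15 sheds 180 L/s to N8: 180 each.
    N8: 10+180 = 190 > 70
  N21 sheds 150 L/s to N29: 150 each.
    N29: 60+150 = 210 > 120
Round 3 — N29, N8 seize.
  N29 sheds 210 L/s: no online neighbours, lost.
  N8 sheds 190 L/s: no online neighbours, lost.
No further seizures.

N1, N15, N21, N29, N8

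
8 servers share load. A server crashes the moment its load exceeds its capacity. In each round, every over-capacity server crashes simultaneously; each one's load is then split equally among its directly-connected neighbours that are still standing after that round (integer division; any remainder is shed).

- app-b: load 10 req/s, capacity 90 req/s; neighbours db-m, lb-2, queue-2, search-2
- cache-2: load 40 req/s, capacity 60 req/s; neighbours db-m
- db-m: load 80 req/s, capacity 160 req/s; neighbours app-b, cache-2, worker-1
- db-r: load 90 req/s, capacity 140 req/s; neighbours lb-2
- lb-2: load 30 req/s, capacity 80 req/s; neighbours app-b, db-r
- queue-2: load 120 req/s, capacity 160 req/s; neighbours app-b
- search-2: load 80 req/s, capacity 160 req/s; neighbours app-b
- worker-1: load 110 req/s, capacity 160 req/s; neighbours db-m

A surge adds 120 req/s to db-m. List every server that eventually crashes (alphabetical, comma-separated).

Round 1 — db-m at 200 > 160. db-m crashes.
  db-m sheds 200 req/s to app-b, cache-2, worker-1: 66 each (2 lost).
    app-b: 10+66 = 76 ≤ 90
    cache-2: 40+66 = 106 > 60
    worker-1: 110+66 = 176 > 160
Round 2 — cache-2, worker-1 crash.
  cache-2 sheds 106 req/s: no online neighbours, lost.
  worker-1 sheds 176 req/s: no online neighbours, lost.
No further crashes.

cache-2, db-m, worker-1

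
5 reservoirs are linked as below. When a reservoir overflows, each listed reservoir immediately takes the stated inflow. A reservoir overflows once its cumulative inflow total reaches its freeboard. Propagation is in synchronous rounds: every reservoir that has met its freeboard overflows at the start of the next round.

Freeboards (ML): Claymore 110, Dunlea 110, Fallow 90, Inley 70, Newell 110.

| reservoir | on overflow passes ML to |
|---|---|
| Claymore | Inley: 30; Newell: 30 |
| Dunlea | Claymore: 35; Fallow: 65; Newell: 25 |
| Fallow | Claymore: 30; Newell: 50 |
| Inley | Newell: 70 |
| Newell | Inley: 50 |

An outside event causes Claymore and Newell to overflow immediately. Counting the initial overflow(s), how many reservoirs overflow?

Round 1 — Claymore, Newell overflow (initial).
  Inley: +30+50 → 80 ≥ 70
Round 2 — Inley overflows.
No further overflows.

3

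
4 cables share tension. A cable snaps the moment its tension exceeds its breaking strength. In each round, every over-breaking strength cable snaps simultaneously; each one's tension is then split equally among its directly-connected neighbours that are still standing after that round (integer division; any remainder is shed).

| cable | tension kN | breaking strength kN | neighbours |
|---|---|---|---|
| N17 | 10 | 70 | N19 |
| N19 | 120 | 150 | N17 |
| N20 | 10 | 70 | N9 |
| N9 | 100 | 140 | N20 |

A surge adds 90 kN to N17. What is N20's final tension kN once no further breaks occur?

Round 1 — N17 at 100 > 70. N17 snaps.
  N17 sheds 100 kN to N19: 100 each.
    N19: 120+100 = 220 > 150
Round 2 — N19 snaps.
  N19 sheds 220 kN: no online neighbours, lost.
No further breaks.

10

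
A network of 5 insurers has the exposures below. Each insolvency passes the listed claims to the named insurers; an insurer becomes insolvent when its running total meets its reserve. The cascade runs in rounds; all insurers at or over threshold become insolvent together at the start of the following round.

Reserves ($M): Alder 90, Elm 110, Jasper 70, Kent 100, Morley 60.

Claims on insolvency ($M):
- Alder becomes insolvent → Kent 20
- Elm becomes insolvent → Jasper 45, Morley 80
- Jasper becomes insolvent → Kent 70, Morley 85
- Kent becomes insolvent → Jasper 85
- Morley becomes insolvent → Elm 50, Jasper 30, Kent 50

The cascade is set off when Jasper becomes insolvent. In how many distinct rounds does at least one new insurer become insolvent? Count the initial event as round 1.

3

Round 1 — Jasper becomes insolvent (initial).
  Kent: +70 → 70 < 100
  Morley: +85 → 85 ≥ 60
Round 2 — Morley becomes insolvent.
  Elm: +50 → 50 < 110
  Kent: +50 → 120 ≥ 100
Round 3 — Kent becomes insolvent.
No further insolvencies.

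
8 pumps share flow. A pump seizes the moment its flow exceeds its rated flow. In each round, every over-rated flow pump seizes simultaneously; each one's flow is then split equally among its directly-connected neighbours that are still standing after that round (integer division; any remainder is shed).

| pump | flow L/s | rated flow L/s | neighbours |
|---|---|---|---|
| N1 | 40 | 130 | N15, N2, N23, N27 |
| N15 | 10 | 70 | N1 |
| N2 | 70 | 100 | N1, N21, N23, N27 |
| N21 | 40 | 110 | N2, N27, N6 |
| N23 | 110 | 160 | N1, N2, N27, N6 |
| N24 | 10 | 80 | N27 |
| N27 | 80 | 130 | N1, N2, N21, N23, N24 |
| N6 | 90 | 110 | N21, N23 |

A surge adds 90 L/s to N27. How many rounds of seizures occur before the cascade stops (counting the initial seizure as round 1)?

5

Round 1 — N27 at 170 > 130. N27 seizes.
  N27 sheds 170 L/s to N1, N2, N21, N23, N24: 34 each.
    N1: 40+34 = 74 ≤ 130
    N2: 70+34 = 104 > 100
    N21: 40+34 = 74 ≤ 110
    N23: 110+34 = 144 ≤ 160
    N24: 10+34 = 44 ≤ 80
Round 2 — N2 seizes.
  N2 sheds 104 L/s to N1, N21, N23: 34 each (2 lost).
    N1: 74+34 = 108 ≤ 130
    N21: 74+34 = 108 ≤ 110
    N23: 144+34 = 178 > 160
Round 3 — N23 seizes.
  N23 sheds 178 L/s to N1, N6: 89 each.
    N1: 108+89 = 197 > 130
    N6: 90+89 = 179 > 110
Round 4 — N1, N6 seize.
  N1 sheds 197 L/s to N15: 197 each.
    N15: 10+197 = 207 > 70
  N6 sheds 179 L/s to N21: 179 each.
    N21: 108+179 = 287 > 110
Round 5 — N15, N21 seize.
  N15 sheds 207 L/s: no online neighbours, lost.
  N21 sheds 287 L/s: no online neighbours, lost.
No further seizures.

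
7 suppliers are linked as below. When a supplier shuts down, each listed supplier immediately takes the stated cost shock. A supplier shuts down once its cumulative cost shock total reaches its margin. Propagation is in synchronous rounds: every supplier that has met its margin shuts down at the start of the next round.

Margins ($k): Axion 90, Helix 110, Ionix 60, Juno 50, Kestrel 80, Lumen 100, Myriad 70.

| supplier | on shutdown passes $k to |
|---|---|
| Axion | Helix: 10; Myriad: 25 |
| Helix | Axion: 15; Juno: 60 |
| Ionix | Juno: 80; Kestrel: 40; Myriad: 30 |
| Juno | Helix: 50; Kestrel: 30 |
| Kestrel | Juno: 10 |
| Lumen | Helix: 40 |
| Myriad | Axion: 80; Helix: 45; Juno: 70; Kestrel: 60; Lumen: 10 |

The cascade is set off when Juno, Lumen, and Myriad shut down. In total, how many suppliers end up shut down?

6

Round 1 — Juno, Lumen, Myriad shut down (initial).
  Axion: +80 → 80 < 90
  Helix: +50+40+45 → 135 ≥ 110
  Kestrel: +30+60 → 90 ≥ 80
Round 2 — Helix, Kestrel shut down.
  Axion: +15 → 95 ≥ 90
Round 3 — Axion shuts down.
No further shutdowns.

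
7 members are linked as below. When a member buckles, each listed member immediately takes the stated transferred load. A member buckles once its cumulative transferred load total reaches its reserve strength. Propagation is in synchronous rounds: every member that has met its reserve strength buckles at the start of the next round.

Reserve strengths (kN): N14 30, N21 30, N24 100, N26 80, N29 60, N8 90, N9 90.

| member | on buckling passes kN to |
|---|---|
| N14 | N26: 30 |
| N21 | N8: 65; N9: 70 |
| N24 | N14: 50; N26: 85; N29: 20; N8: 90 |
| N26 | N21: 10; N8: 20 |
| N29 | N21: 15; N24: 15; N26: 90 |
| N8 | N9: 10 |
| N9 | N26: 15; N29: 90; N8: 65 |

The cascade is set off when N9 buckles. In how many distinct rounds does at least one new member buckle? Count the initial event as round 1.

Round 1 — N9 buckles (initial).
  N26: +15 → 15 < 80
  N29: +90 → 90 ≥ 60
  N8: +65 → 65 < 90
Round 2 — N29 buckles.
  N21: +15 → 15 < 30
  N24: +15 → 15 < 100
  N26: +90 → 105 ≥ 80
Round 3 — N26 buckles.
  N21: +10 → 25 < 30
  N8: +20 → 85 < 90
No further bucklings.

3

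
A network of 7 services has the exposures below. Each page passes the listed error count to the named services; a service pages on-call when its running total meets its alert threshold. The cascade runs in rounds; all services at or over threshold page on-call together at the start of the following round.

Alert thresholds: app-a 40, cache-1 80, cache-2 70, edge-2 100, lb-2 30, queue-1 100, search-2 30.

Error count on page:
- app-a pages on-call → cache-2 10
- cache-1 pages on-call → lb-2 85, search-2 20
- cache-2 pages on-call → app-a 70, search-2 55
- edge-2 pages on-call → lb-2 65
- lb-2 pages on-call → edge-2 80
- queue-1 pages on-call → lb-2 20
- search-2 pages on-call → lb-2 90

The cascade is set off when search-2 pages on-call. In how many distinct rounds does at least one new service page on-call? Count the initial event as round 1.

2

Round 1 — search-2 pages on-call (initial).
  lb-2: +90 → 90 ≥ 30
Round 2 — lb-2 pages on-call.
  edge-2: +80 → 80 < 100
No further pages.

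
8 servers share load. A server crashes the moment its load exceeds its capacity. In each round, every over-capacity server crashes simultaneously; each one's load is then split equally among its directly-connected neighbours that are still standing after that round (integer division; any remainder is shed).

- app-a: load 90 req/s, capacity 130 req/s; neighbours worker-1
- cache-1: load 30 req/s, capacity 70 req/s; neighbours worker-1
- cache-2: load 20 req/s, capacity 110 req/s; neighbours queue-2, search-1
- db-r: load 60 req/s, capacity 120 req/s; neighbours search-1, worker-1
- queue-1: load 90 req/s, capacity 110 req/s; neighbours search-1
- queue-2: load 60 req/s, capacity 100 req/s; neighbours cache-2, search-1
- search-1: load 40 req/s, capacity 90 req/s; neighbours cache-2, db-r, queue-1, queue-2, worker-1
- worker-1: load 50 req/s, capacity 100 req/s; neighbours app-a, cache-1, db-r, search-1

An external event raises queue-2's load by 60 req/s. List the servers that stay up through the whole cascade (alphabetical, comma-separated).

app-a, cache-1, cache-2, db-r, worker-1

Round 1 — queue-2 at 120 > 100. queue-2 crashes.
  queue-2 sheds 120 req/s to cache-2, search-1: 60 each.
    cache-2: 20+60 = 80 ≤ 110
    search-1: 40+60 = 100 > 90
Round 2 — search-1 crashes.
  search-1 sheds 100 req/s to cache-2, db-r, queue-1, worker-1: 25 each.
    cache-2: 80+25 = 105 ≤ 110
    db-r: 60+25 = 85 ≤ 120
    queue-1: 90+25 = 115 > 110
    worker-1: 50+25 = 75 ≤ 100
Round 3 — queue-1 crashes.
  queue-1 sheds 115 req/s: no online neighbours, lost.
No further crashes.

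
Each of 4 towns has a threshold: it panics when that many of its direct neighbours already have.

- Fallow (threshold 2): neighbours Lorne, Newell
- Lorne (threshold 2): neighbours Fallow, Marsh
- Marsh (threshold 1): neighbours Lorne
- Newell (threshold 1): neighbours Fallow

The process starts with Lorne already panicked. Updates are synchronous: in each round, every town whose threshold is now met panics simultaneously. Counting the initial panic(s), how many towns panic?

2

Round 1 — Lorne panics (initial).
Round 2 — checking thresholds:
  Fallow: 1 of 2 neighbours < 2, not yet.
  Marsh: 1 of 1 neighbours ≥ 1, panics.
Round 3 — no new panics; cascade stops.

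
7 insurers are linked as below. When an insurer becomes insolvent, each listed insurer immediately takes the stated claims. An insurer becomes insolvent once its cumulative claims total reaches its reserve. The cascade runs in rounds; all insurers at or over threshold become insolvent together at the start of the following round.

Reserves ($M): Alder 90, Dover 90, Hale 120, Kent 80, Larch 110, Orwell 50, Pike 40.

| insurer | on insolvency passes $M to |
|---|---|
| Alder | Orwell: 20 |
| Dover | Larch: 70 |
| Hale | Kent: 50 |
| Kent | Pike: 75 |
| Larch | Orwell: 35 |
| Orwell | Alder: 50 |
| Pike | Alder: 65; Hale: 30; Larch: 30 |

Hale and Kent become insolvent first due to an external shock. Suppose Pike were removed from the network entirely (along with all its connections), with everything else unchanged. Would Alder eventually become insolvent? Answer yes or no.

no

With Pike removed:
Round 1 — Hale, Kent become insolvent (initial).
No further insolvencies.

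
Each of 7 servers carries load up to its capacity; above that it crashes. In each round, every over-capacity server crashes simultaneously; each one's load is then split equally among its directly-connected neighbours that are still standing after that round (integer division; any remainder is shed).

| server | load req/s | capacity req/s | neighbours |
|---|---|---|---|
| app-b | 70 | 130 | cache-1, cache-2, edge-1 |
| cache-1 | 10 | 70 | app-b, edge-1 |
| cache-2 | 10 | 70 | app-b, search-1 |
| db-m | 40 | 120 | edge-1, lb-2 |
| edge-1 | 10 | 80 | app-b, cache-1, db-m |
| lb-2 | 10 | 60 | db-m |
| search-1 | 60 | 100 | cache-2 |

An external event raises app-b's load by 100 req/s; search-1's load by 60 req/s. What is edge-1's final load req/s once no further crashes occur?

66

Round 1 — app-b at 170 > 130; search-1 at 120 > 100. app-b, search-1 crash.
  app-b sheds 170 req/s to cache-1, cache-2, edge-1: 56 each (2 lost).
    cache-1: 10+56 = 66 ≤ 70
    cache-2: 10+56 = 66 ≤ 70
    edge-1: 10+56 = 66 ≤ 80
  search-1 sheds 120 req/s to cache-2: 120 each.
    cache-2: 66+120 = 186 > 70
Round 2 — cache-2 crashes.
  cache-2 sheds 186 req/s: no online neighbours, lost.
No further crashes.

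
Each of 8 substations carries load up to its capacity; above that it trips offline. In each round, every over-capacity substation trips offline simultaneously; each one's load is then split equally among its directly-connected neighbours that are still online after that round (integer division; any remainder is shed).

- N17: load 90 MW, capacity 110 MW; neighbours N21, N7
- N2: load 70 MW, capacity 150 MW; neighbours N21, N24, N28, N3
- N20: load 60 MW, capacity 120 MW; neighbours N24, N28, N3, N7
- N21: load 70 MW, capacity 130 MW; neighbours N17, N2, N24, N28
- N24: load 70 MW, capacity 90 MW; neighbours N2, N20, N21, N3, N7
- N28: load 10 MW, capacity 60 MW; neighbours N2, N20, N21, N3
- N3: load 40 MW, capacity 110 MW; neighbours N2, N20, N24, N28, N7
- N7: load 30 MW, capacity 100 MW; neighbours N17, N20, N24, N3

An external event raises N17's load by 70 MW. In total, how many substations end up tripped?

8

Round 1 — N17 at 160 > 110. N17 trips offline.
  N17 sheds 160 MW to N21, N7: 80 each.
    N21: 70+80 = 150 > 130
    N7: 30+80 = 110 > 100
Round 2 — N21, N7 trip offline.
  N21 sheds 150 MW to N2, N24, N28: 50 each.
    N2: 70+50 = 120 ≤ 150
    N24: 70+50 = 120 > 90
    N28: 10+50 = 60 ≤ 60
  N7 sheds 110 MW to N20, N24, N3: 36 each (2 lost).
    N20: 60+36 = 96 ≤ 120
    N24: 120+36 = 156 > 90
    N3: 40+36 = 76 ≤ 110
Round 3 — N24 trips offline.
  N24 sheds 156 MW to N2, N20, N3: 52 each.
    N2: 120+52 = 172 > 150
    N20: 96+52 = 148 > 120
    N3: 76+52 = 128 > 110
Round 4 — N2, N20, N3 trip offline.
  N2 sheds 172 MW to N28: 172 each.
    N28: 60+172 = 232 > 60
  N20 sheds 148 MW to N28: 148 each.
    N28: 232+148 = 380 > 60
  N3 sheds 128 MW to N28: 128 each.
    N28: 380+128 = 508 > 60
Round 5 — N28 trips offline.
  N28 sheds 508 MW: no online neighbours, lost.
No further trips.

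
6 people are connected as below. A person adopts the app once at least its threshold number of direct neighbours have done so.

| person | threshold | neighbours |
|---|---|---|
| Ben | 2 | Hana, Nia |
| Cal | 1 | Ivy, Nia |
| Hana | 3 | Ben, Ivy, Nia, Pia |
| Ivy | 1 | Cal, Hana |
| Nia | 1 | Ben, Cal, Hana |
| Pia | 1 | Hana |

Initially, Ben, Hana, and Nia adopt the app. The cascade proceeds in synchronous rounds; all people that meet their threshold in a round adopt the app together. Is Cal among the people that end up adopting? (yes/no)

Round 1 — Ben, Hana, Nia adopt the app (initial).
Round 2 — checking thresholds:
  Cal: 1 of 2 neighbours ≥ 1, adopts the app.
  Ivy: 1 of 2 neighbours ≥ 1, adopts the app.
  Pia: 1 of 1 neighbours ≥ 1, adopts the app.
Round 3 — no new adoptions; cascade stops.

yes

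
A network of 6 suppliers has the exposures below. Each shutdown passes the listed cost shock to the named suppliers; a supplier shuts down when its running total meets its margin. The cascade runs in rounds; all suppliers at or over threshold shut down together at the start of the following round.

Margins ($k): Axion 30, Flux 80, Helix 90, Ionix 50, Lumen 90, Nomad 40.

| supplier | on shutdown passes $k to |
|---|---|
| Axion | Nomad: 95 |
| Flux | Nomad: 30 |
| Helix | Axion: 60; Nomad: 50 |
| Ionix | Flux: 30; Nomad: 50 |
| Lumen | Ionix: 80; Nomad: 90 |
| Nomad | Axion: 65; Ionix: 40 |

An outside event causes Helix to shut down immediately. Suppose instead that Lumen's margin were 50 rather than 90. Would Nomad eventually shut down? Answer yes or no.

With Lumen's margin at 50:
Round 1 — Helix shuts down (initial).
  Axion: +60 → 60 ≥ 30
  Nomad: +50 → 50 ≥ 40
Round 2 — Axion, Nomad shut down.
  Ionix: +40 → 40 < 50
No further shutdowns.

yes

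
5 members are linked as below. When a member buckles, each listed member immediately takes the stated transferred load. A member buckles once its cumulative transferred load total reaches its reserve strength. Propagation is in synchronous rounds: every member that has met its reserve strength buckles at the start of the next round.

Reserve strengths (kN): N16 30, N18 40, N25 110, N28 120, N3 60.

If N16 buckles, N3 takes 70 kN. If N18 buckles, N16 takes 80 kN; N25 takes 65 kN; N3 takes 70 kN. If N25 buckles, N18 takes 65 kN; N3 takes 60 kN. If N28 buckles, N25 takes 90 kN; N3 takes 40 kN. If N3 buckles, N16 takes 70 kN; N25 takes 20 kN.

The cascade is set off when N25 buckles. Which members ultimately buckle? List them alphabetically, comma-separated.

N16, N18, N25, N3

Round 1 — N25 buckles (initial).
  N18: +65 → 65 ≥ 40
  N3: +60 → 60 ≥ 60
Round 2 — N18, N3 buckle.
  N16: +80+70 → 150 ≥ 30
Round 3 — N16 buckles.
No further bucklings.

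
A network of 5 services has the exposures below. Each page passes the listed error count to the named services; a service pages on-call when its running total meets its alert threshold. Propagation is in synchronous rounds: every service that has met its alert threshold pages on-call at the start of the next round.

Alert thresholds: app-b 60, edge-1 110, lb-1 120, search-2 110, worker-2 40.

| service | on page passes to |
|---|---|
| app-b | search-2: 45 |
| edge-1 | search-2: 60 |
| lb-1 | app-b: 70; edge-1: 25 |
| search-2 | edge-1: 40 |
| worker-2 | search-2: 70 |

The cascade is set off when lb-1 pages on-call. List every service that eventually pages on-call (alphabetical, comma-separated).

Round 1 — lb-1 pages on-call (initial).
  app-b: +70 → 70 ≥ 60
  edge-1: +25 → 25 < 110
Round 2 — app-b pages on-call.
  search-2: +45 → 45 < 110
No further pages.

app-b, lb-1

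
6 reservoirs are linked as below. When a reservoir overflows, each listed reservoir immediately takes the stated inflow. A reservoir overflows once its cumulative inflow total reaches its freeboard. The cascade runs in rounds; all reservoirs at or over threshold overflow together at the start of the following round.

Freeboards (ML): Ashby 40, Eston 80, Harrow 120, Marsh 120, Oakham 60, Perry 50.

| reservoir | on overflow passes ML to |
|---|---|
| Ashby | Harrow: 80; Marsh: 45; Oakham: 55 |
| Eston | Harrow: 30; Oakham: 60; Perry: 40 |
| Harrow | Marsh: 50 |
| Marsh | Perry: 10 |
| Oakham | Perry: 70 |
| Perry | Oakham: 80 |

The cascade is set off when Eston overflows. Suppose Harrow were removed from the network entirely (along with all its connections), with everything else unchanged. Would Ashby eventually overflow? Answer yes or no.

no

With Harrow removed:
Round 1 — Eston overflows (initial).
  Oakham: +60 → 60 ≥ 60
  Perry: +40 → 40 < 50
Round 2 — Oakham overflows.
  Perry: +70 → 110 ≥ 50
Round 3 — Perry overflows.
No further overflows.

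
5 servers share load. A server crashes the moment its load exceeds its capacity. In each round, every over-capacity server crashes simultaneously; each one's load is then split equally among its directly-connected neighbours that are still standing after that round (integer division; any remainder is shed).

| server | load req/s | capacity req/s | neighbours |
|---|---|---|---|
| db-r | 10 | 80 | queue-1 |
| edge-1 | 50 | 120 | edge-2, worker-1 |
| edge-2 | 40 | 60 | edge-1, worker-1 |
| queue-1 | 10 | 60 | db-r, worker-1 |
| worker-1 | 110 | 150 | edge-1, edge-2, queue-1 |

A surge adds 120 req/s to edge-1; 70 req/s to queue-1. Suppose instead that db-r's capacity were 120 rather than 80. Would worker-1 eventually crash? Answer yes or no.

yes

With db-r's capacity at 120:
Round 1 — edge-1 at 170 > 120; queue-1 at 80 > 60. edge-1, queue-1 crash.
  edge-1 sheds 170 req/s to edge-2, worker-1: 85 each.
    edge-2: 40+85 = 125 > 60
    worker-1: 110+85 = 195 > 150
  queue-1 sheds 80 req/s to db-r, worker-1: 40 each.
    db-r: 10+40 = 50 ≤ 120
    worker-1: 195+40 = 235 > 150
Round 2 — edge-2, worker-1 crash.
  edge-2 sheds 125 req/s: no online neighbours, lost.
  worker-1 sheds 235 req/s: no online neighbours, lost.
No further crashes.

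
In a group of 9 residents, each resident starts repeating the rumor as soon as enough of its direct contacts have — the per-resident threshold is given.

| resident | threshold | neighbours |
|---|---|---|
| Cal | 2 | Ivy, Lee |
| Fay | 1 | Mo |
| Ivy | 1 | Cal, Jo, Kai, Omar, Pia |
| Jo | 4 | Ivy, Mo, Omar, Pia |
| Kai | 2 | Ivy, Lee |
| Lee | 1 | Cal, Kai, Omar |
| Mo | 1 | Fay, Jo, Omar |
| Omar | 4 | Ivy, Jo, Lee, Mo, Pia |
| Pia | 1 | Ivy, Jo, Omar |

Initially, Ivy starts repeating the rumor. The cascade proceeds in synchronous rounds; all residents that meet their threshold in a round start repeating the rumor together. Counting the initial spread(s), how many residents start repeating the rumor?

Round 1 — Ivy starts repeating the rumor (initial).
Round 2 — checking thresholds:
  Cal: 1 of 2 neighbours < 2, not yet.
  Jo: 1 of 4 neighbours < 4, not yet.
  Kai: 1 of 2 neighbours < 2, not yet.
  Omar: 1 of 5 neighbours < 4, not yet.
  Pia: 1 of 3 neighbours ≥ 1, starts repeating the rumor.
Round 3 — no new spreads; cascade stops.

2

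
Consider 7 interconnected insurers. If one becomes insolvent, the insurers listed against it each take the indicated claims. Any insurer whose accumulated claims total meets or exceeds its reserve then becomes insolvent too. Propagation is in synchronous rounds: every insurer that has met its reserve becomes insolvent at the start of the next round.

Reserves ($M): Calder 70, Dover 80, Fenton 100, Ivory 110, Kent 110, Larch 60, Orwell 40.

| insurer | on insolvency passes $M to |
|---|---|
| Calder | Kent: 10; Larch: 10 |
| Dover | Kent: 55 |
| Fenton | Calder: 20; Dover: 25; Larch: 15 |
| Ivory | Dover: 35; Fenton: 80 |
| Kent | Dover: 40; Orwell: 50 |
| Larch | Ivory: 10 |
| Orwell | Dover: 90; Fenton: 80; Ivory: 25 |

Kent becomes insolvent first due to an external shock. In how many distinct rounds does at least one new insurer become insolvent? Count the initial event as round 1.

Round 1 — Kent becomes insolvent (initial).
  Dover: +40 → 40 < 80
  Orwell: +50 → 50 ≥ 40
Round 2 — Orwell becomes insolvent.
  Dover: +90 → 130 ≥ 80
  Fenton: +80 → 80 < 100
  Ivory: +25 → 25 < 110
Round 3 — Dover becomes insolvent.
No further insolvencies.

3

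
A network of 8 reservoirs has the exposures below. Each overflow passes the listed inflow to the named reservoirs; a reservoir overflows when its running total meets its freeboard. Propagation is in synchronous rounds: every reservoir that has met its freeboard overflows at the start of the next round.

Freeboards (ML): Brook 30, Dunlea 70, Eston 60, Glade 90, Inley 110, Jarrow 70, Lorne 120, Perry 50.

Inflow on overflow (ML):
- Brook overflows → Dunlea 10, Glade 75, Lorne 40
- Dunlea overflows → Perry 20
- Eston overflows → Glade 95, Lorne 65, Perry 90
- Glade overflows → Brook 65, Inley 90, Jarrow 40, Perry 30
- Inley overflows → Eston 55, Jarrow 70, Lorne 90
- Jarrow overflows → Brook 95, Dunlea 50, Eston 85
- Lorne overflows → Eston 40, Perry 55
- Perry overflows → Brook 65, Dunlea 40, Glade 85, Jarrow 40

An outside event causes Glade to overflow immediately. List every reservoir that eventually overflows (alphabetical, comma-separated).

Round 1 — Glade overflows (initial).
  Brook: +65 → 65 ≥ 30
  Inley: +90 → 90 < 110
  Jarrow: +40 → 40 < 70
  Perry: +30 → 30 < 50
Round 2 — Brook overflows.
  Dunlea: +10 → 10 < 70
  Lorne: +40 → 40 < 120
No further overflows.

Brook, Glade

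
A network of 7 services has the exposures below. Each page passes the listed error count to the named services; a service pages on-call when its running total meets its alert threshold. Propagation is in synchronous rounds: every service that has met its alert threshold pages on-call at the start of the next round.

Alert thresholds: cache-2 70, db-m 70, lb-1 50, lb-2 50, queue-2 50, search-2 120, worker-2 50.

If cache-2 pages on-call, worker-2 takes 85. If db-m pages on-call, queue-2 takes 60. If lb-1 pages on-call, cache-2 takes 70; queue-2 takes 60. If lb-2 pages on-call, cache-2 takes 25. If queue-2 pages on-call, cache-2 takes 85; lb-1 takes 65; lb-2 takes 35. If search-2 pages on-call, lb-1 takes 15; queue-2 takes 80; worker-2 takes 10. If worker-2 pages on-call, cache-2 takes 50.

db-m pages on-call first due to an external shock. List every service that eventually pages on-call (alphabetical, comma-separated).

Round 1 — db-m pages on-call (initial).
  queue-2: +60 → 60 ≥ 50
Round 2 — queue-2 pages on-call.
  cache-2: +85 → 85 ≥ 70
  lb-1: +65 → 65 ≥ 50
  lb-2: +35 → 35 < 50
Round 3 — cache-2, lb-1 page on-call.
  worker-2: +85 → 85 ≥ 50
Round 4 — worker-2 pages on-call.
No further pages.

cache-2, db-m, lb-1, queue-2, worker-2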